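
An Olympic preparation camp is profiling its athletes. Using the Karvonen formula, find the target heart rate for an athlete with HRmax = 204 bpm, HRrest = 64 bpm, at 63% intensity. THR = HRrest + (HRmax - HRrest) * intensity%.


HRR = 204 - 64 = 140
THR = 64 + 140 * 0.63
= 64 + 88.2
= 152.2 bpm

152.2 bpm


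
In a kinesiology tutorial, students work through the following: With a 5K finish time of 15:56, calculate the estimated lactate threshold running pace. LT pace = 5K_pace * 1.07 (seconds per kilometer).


Race duration = 956 s for 5 km
Average pace = 956 / 5 = 191.2 s/km
LT pace = 191.2 * 1.07
= 204.58 s/km

204.58 s/km


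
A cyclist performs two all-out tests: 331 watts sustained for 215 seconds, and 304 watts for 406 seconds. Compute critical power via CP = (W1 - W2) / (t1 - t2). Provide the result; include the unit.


W1 = P1 * t1 = 331 * 215 = 71165 J
W2 = P2 * t2 = 304 * 406 = 123424 J
CP = (71165 - 123424) / (215 - 406)
= 273.61 W

273.61 W


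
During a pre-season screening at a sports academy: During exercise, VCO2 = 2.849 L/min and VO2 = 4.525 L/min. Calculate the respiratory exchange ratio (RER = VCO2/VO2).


RER = VCO2 / VO2
= 2.849 / 4.525
= 0.6296

0.6296


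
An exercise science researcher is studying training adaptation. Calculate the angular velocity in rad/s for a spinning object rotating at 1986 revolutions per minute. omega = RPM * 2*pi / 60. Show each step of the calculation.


omega = RPM * 2*pi / 60
= 1986 * 6.28318531 / 60
= 207.973 rad/s

207.973 rad/s


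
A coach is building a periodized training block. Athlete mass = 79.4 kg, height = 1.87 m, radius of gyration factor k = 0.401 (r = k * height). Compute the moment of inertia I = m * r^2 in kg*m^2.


r = k * height = 0.401 * 1.87 = 0.74987 m
r^2 = 0.74987^2 = 0.562305
I = 79.4 * 0.562305 = 44.647 kg*m^2

44.647 kg*m^2


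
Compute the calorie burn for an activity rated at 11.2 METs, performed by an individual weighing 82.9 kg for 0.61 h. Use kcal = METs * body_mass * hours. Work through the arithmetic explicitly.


Product of METs and mass = 11.2 * 82.9 = 928.48
Total kcal = 928.48 * 0.61 = 566.37 kcal

566.37 kcal


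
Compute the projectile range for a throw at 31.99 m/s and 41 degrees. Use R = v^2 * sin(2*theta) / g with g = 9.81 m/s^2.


Two times the angle = 82 degrees
sin(82) = 0.990268
R = 1023.3601 * 0.990268 / 9.81 = 103.303 m

103.303 m


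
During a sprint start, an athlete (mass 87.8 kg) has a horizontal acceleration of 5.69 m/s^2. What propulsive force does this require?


Propulsive force = mass * acceleration
= 87.8 kg * 5.69 m/s^2
= 499.58 N

499.58 N


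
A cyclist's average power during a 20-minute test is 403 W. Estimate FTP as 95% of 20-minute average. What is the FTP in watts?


FTP = 20-min power * 0.95
= 403 * 0.95
= 382.85 W

382.85 W


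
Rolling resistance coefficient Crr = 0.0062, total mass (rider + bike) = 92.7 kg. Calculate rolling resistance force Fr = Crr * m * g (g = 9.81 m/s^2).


Fr = Crr * m * g
= 0.0062 * 92.7 * 9.81
= 5.638 N

5.638 N


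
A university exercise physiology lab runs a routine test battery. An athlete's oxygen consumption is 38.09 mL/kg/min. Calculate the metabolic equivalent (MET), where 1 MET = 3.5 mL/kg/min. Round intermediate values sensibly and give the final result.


MET = VO2 / 3.5
= 38.09 / 3.5
= 10.88 METs

10.88 METs


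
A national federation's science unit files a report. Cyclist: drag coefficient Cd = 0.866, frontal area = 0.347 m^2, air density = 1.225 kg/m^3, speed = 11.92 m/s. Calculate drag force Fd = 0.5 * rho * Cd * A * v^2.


v^2 = 11.92^2 = 142.0864
Fd = 0.5 * 1.225 * 0.866 * 0.347 * 142.0864
= 26.152 N

26.152 N


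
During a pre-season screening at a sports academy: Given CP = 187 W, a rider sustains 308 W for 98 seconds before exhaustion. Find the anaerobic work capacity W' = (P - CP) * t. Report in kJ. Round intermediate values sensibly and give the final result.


Excess power = 308 - 187 = 121 W
Work above CP = 121 * 98 = 11858 J
W' = 11.858 kJ

11.858 kJ


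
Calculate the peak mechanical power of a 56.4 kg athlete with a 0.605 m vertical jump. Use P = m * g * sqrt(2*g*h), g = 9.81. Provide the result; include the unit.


First, sqrt(2gh) = sqrt(2 * 9.81 * 0.605)
= sqrt(11.8701) = 3.445301 m/s
Power = 56.4 * 9.81 * 3.445301 = 1906.23 W

1906.23 W


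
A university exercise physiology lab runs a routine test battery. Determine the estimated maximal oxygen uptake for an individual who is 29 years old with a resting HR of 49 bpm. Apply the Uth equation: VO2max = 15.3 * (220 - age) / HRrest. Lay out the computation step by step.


HRmax = 220 - 29 = 191
VO2max = 15.3 * (191 / 49)
= 15.3 * 3.898
= 59.64 mL/kg/min

59.64 mL/kg/min


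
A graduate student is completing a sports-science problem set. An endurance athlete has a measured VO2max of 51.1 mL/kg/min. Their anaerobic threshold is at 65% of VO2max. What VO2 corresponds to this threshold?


Anaerobic threshold VO2 = VO2max * 65%
= 51.1 * 0.65
= 33.22 mL/kg/min

33.22 mL/kg/min


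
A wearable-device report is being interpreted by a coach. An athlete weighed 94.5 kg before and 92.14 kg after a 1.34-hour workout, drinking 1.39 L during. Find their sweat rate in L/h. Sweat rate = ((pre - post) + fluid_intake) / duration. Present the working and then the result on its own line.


Body mass change = 2.36 kg
Total sweat loss = 2.36 + 1.39 = 3.75 L
Rate = 3.75 / 1.34 = 2.799 L/h

2.799 L/h


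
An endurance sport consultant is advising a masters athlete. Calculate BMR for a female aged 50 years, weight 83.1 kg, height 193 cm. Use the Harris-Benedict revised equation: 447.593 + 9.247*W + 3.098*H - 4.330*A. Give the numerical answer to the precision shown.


Substituting values:
W term = 9.247 * 83.1 = 768.4257
H term = 3.098 * 193 = 597.914
A term = 4.330 * 50 = 216.5
BMR = 1597.43 kcal/day

1597.43 kcal/day


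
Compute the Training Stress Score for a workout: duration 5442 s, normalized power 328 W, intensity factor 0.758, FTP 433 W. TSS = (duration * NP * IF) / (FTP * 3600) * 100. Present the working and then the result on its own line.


Product = 5442 * 328 * 0.758 = 1353011.808
Base = 433 * 3600 = 1558800
TSS = 1353011.808 / 1558800 * 100 = 86.8

86.8 TSS


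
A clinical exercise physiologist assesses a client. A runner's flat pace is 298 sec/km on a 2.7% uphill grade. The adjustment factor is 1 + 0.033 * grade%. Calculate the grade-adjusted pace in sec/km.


Factor = 1 + 0.033 * 2.7 = 1.0891
Adjusted pace = 298 * 1.0891
= 324.55 sec/km

324.55 s/km


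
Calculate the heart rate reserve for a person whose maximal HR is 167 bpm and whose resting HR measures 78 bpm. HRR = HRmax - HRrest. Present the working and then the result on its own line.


HRmax = 167 bpm
HRrest = 78 bpm
HRR = 167 - 78 = 89 bpm

89 bpm


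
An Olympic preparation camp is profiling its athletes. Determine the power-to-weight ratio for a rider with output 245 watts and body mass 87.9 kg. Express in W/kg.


P/W = 245 / 87.9 = 2.787 W/kg

2.787 W/kg


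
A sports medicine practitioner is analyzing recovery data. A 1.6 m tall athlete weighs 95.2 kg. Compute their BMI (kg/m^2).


height^2 = 2.56 m^2
BMI = 95.2 / 2.56 = 37.19 kg/m^2

37.19 kg/m^2


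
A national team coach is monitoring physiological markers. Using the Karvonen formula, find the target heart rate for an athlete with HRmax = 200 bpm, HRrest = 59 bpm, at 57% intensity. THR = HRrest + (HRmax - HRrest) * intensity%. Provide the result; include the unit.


HRR = 200 - 59 = 141
THR = 59 + 141 * 0.57
= 59 + 80.37
= 139.37 bpm

139.37 bpm


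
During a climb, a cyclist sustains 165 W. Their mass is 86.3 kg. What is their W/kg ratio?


Power-to-weight = 165 W / 86.3 kg
= 1.912 W/kg

1.912 W/kg


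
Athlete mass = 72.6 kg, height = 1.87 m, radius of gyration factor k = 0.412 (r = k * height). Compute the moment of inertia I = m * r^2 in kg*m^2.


r = k * height = 0.412 * 1.87 = 0.77044 m
r^2 = 0.77044^2 = 0.593578
I = 72.6 * 0.593578 = 43.094 kg*m^2

43.094 kg*m^2


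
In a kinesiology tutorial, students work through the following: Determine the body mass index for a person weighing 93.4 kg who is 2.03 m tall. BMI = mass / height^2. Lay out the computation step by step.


BMI = mass / height^2
= 93.4 / 2.03^2
= 93.4 / 4.1209
= 22.66 kg/m^2

22.66 kg/m^2


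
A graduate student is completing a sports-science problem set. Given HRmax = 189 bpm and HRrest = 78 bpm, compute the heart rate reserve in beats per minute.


Heart rate reserve = maximum HR minus resting HR
HRR = 189 - 78 = 111 bpm

111 bpm


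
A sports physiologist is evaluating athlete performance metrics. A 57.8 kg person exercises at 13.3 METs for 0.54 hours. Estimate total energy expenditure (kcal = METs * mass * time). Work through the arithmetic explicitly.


Energy = METs * mass(kg) * time(h)
= 13.3 * 57.8 * 0.54
= 415.12 kcal

415.12 kcal


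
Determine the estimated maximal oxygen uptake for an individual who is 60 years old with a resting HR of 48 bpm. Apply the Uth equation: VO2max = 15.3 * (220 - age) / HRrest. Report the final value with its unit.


HRmax = 220 - 60 = 160
VO2max = 15.3 * (160 / 48)
= 15.3 * 3.3333
= 51.0 mL/kg/min

51.0 mL/kg/min


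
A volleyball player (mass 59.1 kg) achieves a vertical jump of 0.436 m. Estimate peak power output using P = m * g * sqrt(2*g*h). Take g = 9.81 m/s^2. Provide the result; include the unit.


2 * g * h = 2 * 9.81 * 0.436 = 8.55432
sqrt(8.55432) = 2.924777 m/s
P = 59.1 * 9.81 * 2.924777 = 1695.7 W

1695.7 W


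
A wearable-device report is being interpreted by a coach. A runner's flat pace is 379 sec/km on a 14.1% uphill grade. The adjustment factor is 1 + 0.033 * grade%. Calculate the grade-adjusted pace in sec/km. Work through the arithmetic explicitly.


Factor = 1 + 0.033 * 14.1 = 1.4653
Adjusted pace = 379 * 1.4653
= 555.35 sec/km

555.35 s/km


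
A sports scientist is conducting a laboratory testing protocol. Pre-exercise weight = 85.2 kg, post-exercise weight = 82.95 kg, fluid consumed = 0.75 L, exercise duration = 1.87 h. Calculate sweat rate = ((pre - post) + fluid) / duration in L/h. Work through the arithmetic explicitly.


Weight loss = 85.2 - 82.95 = 2.25 kg (approx L)
Total sweat = 2.25 + 0.75 = 3.0 L
Sweat rate = 3.0 / 1.87 = 1.604 L/h

1.604 L/h


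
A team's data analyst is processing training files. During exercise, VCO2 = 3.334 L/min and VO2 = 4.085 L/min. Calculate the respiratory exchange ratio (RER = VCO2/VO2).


RER = VCO2 / VO2
= 3.334 / 4.085
= 0.8162

0.8162


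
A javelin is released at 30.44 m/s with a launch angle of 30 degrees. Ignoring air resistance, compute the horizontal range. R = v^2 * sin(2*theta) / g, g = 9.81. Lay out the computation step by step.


Launch speed squared = 926.5936
sin(2 * 30 deg) = 0.866025
Range = 926.5936 * 0.866025 / 9.81
= 81.8 m

81.8 m


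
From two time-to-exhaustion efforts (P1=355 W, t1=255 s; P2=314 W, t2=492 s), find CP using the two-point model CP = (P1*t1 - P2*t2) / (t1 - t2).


Work in trial 1 = 90525 J
Work in trial 2 = 154488 J
Delta work = -63963 J
Delta time = -237 s
CP = -63963 / -237 = 269.89 W

269.89 W


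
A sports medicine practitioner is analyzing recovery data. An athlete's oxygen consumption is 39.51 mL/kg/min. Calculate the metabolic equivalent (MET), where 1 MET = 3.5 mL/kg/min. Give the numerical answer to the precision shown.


MET = VO2 / 3.5
= 39.51 / 3.5
= 11.29 METs

11.29 METs


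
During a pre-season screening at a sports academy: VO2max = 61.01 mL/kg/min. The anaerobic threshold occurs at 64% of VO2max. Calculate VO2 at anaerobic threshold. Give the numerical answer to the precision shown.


AT fraction = 64 / 100 = 0.64
AT VO2 = 61.01 * 0.64
= 39.05 mL/kg/min

39.05 mL/kg/min


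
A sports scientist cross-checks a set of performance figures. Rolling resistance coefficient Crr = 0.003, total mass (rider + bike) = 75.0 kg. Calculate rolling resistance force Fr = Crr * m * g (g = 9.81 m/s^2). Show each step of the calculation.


Fr = Crr * m * g
= 0.003 * 75.0 * 9.81
= 2.207 N

2.207 N


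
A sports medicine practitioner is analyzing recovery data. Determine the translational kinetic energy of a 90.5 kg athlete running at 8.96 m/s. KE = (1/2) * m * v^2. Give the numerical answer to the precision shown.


KE = 0.5 * m * v^2
= 0.5 * 90.5 * 8.96^2
= 0.5 * 90.5 * 80.2816
= 3632.74 J

3632.74 J


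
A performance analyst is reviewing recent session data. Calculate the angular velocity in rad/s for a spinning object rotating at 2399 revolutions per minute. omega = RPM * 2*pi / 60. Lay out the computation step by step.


omega = RPM * 2*pi / 60
= 2399 * 6.28318531 / 60
= 251.223 rad/s

251.223 rad/s


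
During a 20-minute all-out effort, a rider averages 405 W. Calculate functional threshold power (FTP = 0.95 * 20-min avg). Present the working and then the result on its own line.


FTP = 0.95 * 405
= 384.75 W

384.75 W


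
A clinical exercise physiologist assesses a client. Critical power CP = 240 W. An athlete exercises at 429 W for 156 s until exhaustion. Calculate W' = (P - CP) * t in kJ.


P - CP = 429 - 240 = 189 W
W' = 189 * 156 = 29484 J
= 29484 / 1000 = 29.484 kJ

29.484 kJ


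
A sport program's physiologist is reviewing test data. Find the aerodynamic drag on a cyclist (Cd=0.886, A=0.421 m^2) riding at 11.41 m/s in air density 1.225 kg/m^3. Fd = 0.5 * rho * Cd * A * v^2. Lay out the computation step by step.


Fd = 0.5 * 1.225 * 0.886 * 0.421 * 11.41^2
= 0.5 * 1.225 * 0.886 * 0.421 * 130.1881
= 29.744 N

29.744 N


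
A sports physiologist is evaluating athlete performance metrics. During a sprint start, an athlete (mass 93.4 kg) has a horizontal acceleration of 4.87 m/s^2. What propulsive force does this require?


Propulsive force = mass * acceleration
= 93.4 kg * 4.87 m/s^2
= 454.86 N

454.86 N


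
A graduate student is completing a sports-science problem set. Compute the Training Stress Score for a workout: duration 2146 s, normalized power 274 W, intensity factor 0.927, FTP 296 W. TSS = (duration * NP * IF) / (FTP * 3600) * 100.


Product = 2146 * 274 * 0.927 = 545079.708
Base = 296 * 3600 = 1065600
TSS = 545079.708 / 1065600 * 100 = 51.15

51.15 TSS


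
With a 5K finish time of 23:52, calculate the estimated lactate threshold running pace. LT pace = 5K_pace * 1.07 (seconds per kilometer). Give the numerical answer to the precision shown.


Race duration = 1432 s for 5 km
Average pace = 1432 / 5 = 286.4 s/km
LT pace = 286.4 * 1.07
= 306.45 s/km

306.45 s/km


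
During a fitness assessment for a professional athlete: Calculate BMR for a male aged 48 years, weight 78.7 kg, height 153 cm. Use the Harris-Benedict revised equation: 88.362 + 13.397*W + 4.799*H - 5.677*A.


Substituting values:
W term = 13.397 * 78.7 = 1054.3439
H term = 4.799 * 153 = 734.247
A term = 5.677 * 48 = 272.496
BMR = 1604.46 kcal/day

1604.46 kcal/day


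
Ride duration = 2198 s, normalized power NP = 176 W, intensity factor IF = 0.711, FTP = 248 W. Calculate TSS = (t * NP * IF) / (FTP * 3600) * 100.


Numerator = 2198 * 176 * 0.711 = 275048.928
Denominator = 248 * 3600 = 892800
TSS = 275048.928 / 892800 * 100
= 30.81

30.81 TSS


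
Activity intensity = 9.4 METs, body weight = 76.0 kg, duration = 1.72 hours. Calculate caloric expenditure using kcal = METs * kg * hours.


kcal = 9.4 * 76.0 * 1.72
= 714.4 * 1.72
= 1228.77 kcal

1228.77 kcal


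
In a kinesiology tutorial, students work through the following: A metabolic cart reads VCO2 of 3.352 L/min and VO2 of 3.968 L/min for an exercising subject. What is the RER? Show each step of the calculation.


RER = VCO2 / VO2 = 3.352 / 3.968 = 0.8448

0.8448


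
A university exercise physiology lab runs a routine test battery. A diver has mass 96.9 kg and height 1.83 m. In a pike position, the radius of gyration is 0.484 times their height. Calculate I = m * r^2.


r = 0.484 * 1.83 = 0.88572 m
I = m * r^2 = 96.9 * 0.7845 = 76.018 kg*m^2

76.018 kg*m^2


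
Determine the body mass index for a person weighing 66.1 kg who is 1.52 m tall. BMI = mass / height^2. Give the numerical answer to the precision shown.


BMI = mass / height^2
= 66.1 / 1.52^2
= 66.1 / 2.3104
= 28.61 kg/m^2

28.61 kg/m^2


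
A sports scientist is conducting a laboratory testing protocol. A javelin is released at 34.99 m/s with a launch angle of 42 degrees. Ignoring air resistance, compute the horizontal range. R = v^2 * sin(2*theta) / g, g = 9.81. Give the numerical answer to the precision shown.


Launch speed squared = 1224.3001
sin(2 * 42 deg) = 0.994522
Range = 1224.3001 * 0.994522 / 9.81
= 124.118 m

124.118 m


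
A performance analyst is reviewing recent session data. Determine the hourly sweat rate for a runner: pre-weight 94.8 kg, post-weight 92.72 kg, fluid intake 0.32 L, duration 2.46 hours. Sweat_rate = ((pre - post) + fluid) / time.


Mass lost = 94.8 - 92.72 = 2.08 kg
Add fluid consumed: 2.08 + 0.32 = 2.4 L total sweat
Sweat rate = 2.4 / 2.46 = 0.976 L/h

0.976 L/h


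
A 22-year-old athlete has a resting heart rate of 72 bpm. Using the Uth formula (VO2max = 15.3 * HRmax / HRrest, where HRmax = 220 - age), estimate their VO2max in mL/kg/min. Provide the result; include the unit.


HRmax = 220 - 22 = 198 bpm
Ratio = HRmax / HRrest = 198 / 72 = 2.75
VO2max = 15.3 * 2.75 = 42.08 mL/kg/min

42.08 mL/kg/min


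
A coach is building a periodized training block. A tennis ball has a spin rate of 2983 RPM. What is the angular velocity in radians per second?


Convert RPM to rad/s: multiply by 2*pi and divide by 60
omega = 2983 * 2 * pi / 60
= 312.379 rad/s

312.379 rad/s


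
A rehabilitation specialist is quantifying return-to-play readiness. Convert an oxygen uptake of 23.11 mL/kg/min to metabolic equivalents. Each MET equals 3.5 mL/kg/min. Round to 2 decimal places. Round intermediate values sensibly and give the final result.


One MET = 3.5 mL/kg/min
Number of METs = 23.11 / 3.5
= 6.6 METs

6.6 METs


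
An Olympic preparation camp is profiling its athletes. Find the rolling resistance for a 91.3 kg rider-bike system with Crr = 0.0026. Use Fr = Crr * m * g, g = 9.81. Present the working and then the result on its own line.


m * g = 91.3 * 9.81 = 895.653 N
Fr = 0.0026 * 895.653 = 2.329 N

2.329 N


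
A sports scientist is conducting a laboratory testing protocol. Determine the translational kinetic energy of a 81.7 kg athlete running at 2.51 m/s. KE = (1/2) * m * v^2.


KE = 0.5 * m * v^2
= 0.5 * 81.7 * 2.51^2
= 0.5 * 81.7 * 6.3001
= 257.36 J

257.36 J


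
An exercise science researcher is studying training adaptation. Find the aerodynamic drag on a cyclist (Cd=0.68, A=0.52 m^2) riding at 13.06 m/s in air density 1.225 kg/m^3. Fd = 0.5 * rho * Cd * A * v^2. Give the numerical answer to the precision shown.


Fd = 0.5 * 1.225 * 0.68 * 0.52 * 13.06^2
= 0.5 * 1.225 * 0.68 * 0.52 * 170.5636
= 36.941 N

36.941 N


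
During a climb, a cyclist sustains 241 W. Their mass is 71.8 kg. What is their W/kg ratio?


Power-to-weight = 241 W / 71.8 kg
= 3.357 W/kg

3.357 W/kg


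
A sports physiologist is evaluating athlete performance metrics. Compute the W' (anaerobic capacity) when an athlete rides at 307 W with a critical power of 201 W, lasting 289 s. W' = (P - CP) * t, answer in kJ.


Above-CP power = 106 W
Duration = 289 s
W' = 106 * 289 = 30634 J
Convert: 30634 / 1000 = 30.634 kJ

30.634 kJ


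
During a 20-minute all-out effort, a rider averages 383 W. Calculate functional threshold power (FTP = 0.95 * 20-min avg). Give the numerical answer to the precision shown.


FTP = 0.95 * 383
= 363.85 W

363.85 W


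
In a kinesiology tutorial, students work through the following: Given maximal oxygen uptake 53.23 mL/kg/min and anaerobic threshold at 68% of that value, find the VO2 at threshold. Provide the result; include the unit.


Percentage as decimal = 0.68
VO2 at AT = 53.23 * 0.68 = 36.2 mL/kg/min

36.2 mL/kg/min


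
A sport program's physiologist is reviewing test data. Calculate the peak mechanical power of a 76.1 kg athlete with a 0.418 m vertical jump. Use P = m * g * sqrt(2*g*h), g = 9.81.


First, sqrt(2gh) = sqrt(2 * 9.81 * 0.418)
= sqrt(8.20116) = 2.863767 m/s
Power = 76.1 * 9.81 * 2.863767 = 2137.92 W

2137.92 W


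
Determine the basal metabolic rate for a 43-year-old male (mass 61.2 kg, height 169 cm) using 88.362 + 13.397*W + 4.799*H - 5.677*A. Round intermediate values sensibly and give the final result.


BMR = 88.362 + 13.397*61.2 + 4.799*169 - 5.677*43
= 1475.18 kcal/day

1475.18 kcal/day


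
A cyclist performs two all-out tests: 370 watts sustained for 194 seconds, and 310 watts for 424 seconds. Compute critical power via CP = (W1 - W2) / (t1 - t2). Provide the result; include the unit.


W1 = P1 * t1 = 370 * 194 = 71780 J
W2 = P2 * t2 = 310 * 424 = 131440 J
CP = (71780 - 131440) / (194 - 424)
= 259.39 W

259.39 W


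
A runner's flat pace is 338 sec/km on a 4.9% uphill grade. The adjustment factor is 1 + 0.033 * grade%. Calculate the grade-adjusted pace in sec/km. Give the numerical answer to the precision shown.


Factor = 1 + 0.033 * 4.9 = 1.1617
Adjusted pace = 338 * 1.1617
= 392.65 sec/km

392.65 s/km


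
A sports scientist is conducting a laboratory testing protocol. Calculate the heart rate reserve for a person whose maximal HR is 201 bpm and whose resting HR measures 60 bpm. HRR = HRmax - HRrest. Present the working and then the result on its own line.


HRmax = 201 bpm
HRrest = 60 bpm
HRR = 201 - 60 = 141 bpm

141 bpm


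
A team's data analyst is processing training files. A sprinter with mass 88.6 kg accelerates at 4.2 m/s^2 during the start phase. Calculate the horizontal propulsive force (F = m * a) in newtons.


F = m * a
= 88.6 * 4.2
= 372.12 N

372.12 N


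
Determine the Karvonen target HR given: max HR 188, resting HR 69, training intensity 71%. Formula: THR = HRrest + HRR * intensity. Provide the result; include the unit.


HRR = HRmax - HRrest = 188 - 69 = 119
THR = 69 + 119 * 0.71
= 153.49 bpm

153.49 bpm


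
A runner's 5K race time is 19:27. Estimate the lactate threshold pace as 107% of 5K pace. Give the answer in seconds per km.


Total race time = 19*60 + 27 = 1167 seconds
5K pace = 1167 / 5 = 233.4 sec/km
LT pace = 233.4 * 1.07 = 249.74 sec/km

249.74 s/km


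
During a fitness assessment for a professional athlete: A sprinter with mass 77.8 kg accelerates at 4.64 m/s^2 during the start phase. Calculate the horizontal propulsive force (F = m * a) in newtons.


F = m * a
= 77.8 * 4.64
= 360.99 N

360.99 N


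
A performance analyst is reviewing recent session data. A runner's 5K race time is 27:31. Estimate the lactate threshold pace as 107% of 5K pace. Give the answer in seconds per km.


Total race time = 27*60 + 31 = 1651 seconds
5K pace = 1651 / 5 = 330.2 sec/km
LT pace = 330.2 * 1.07 = 353.31 sec/km

353.31 s/km


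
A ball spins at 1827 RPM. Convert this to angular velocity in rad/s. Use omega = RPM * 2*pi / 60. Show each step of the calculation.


omega = 1827 * 2 * pi / 60
= 1827 * 6.28318531 / 60
= 11479.38 / 60
= 191.323 rad/s

191.323 rad/s


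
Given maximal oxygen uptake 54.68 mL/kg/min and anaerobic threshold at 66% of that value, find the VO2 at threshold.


Percentage as decimal = 0.66
VO2 at AT = 54.68 * 0.66 = 36.09 mL/kg/min

36.09 mL/kg/min


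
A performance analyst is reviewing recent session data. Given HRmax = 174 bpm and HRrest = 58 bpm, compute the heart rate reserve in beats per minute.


Heart rate reserve = maximum HR minus resting HR
HRR = 174 - 58 = 116 bpm

116 bpm


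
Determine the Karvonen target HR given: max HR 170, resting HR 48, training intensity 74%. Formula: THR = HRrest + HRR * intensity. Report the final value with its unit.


HRR = HRmax - HRrest = 170 - 48 = 122
THR = 48 + 122 * 0.74
= 138.28 bpm

138.28 bpm


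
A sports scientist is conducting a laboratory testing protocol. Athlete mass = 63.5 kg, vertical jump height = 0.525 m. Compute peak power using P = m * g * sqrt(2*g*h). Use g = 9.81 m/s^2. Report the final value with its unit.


sqrt(2 * 9.81 * 0.525) = sqrt(10.3005) = 3.209439 m/s
P = 63.5 * 9.81 * 3.209439
= 1999.27 W

1999.27 W


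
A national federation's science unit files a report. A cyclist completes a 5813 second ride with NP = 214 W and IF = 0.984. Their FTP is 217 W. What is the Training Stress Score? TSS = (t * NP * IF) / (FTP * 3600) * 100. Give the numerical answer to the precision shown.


t * NP * IF = 5813 * 214 * 0.984 = 1224078.288
FTP * 3600 = 781200
TSS = (1224078.288 / 781200) * 100 = 156.69

156.69 TSS


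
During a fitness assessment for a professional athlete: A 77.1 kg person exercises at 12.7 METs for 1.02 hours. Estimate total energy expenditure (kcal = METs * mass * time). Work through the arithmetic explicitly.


Energy = METs * mass(kg) * time(h)
= 12.7 * 77.1 * 1.02
= 998.75 kcal

998.75 kcal


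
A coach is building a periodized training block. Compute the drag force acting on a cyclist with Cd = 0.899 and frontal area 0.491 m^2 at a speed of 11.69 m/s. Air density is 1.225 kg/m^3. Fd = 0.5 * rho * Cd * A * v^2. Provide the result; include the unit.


Step 1: v^2 = 136.6561
Step 2: Fd = 0.5 * 1.225 * 0.899 * 0.491 * 136.6561
= 36.947 N

36.947 N


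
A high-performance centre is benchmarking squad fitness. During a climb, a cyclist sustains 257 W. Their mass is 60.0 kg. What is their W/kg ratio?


Power-to-weight = 257 W / 60.0 kg
= 4.283 W/kg

4.283 W/kg


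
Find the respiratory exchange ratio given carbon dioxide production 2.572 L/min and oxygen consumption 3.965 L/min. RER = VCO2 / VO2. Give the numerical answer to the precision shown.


VCO2 = 2.572 L/min
VO2 = 3.965 L/min
RER = 2.572 / 3.965 = 0.6487

0.6487


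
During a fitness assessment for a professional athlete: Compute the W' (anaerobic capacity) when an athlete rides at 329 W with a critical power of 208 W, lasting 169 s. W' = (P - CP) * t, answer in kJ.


Above-CP power = 121 W
Duration = 169 s
W' = 121 * 169 = 20449 J
Convert: 20449 / 1000 = 20.449 kJ

20.449 kJ


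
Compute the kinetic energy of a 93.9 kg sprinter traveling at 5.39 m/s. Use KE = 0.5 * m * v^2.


Velocity squared = 29.0521
KE = 0.5 * 93.9 * 29.0521 = 1364.0 J

1364.0 J


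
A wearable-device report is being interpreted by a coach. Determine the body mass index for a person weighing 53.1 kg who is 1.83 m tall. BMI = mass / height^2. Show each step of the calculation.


BMI = mass / height^2
= 53.1 / 1.83^2
= 53.1 / 3.3489
= 15.86 kg/m^2

15.86 kg/m^2


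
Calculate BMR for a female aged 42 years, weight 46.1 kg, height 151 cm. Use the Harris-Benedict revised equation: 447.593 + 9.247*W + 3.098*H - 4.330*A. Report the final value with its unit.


Substituting values:
W term = 9.247 * 46.1 = 426.2867
H term = 3.098 * 151 = 467.798
A term = 4.330 * 42 = 181.86
BMR = 1159.82 kcal/day

1159.82 kcal/day


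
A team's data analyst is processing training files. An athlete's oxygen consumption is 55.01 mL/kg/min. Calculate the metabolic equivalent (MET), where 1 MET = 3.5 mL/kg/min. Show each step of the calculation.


MET = VO2 / 3.5
= 55.01 / 3.5
= 15.72 METs

15.72 METs


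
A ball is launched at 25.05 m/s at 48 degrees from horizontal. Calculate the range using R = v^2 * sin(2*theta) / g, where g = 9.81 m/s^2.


sin(2 * 48) = sin(96) = 0.994522
v^2 = 25.05^2 = 627.5025
R = 627.5025 * 0.994522 / 9.81
= 63.615 m

63.615 m


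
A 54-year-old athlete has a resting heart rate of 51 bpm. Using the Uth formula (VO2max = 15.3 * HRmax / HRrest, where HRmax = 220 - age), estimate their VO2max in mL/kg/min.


HRmax = 220 - 54 = 166 bpm
Ratio = HRmax / HRrest = 166 / 51 = 3.2549
VO2max = 15.3 * 3.2549 = 49.8 mL/kg/min

49.8 mL/kg/min


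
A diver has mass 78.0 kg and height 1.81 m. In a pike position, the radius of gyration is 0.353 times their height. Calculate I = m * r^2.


r = 0.353 * 1.81 = 0.63893 m
I = m * r^2 = 78.0 * 0.408232 = 31.842 kg*m^2

31.842 kg*m^2


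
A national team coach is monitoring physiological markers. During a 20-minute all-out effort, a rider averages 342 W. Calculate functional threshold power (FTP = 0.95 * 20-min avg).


FTP = 0.95 * 342
= 324.9 W

324.9 W


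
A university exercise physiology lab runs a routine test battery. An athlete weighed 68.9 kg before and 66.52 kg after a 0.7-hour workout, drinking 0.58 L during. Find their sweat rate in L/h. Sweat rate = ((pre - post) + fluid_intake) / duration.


Body mass change = 2.38 kg
Total sweat loss = 2.38 + 0.58 = 2.96 L
Rate = 2.96 / 0.7 = 4.229 L/h

4.229 L/h


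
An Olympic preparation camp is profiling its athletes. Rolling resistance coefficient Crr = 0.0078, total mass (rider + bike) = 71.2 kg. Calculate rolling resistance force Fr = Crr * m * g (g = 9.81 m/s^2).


Fr = Crr * m * g
= 0.0078 * 71.2 * 9.81
= 5.448 N

5.448 N


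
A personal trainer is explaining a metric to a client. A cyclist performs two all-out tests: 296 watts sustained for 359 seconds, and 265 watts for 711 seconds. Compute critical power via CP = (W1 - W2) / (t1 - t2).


W1 = P1 * t1 = 296 * 359 = 106264 J
W2 = P2 * t2 = 265 * 711 = 188415 J
CP = (106264 - 188415) / (359 - 711)
= 233.38 W

233.38 W


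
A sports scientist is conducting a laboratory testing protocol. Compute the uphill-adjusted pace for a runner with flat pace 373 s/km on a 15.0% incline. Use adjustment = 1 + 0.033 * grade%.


Adjustment factor = 1 + 0.033 * 15.0 = 1.495
Grade-adjusted pace = 373 * 1.495 = 557.64 s/km

557.64 s/km


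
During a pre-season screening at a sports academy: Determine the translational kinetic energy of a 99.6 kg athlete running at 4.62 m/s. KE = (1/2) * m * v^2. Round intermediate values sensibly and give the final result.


KE = 0.5 * m * v^2
= 0.5 * 99.6 * 4.62^2
= 0.5 * 99.6 * 21.3444
= 1062.95 J

1062.95 J


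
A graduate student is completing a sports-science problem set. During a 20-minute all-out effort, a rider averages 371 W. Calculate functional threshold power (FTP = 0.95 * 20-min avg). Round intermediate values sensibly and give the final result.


FTP = 0.95 * 371
= 352.45 W

352.45 W


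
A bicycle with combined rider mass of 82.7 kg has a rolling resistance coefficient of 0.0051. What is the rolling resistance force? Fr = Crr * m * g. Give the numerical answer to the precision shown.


Fr = 0.0051 * 82.7 * 9.81
= 0.42177 * 9.81
= 4.138 N

4.138 N


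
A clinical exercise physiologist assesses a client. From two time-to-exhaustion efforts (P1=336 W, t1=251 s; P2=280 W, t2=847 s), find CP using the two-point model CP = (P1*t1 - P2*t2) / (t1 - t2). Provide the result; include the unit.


Work in trial 1 = 84336 J
Work in trial 2 = 237160 J
Delta work = -152824 J
Delta time = -596 s
CP = -152824 / -596 = 256.42 W

256.42 W


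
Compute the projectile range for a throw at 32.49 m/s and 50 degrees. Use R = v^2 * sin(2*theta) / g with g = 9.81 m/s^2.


Two times the angle = 100 degrees
sin(100) = 0.984808
R = 1055.6001 * 0.984808 / 9.81 = 105.97 m

105.97 m


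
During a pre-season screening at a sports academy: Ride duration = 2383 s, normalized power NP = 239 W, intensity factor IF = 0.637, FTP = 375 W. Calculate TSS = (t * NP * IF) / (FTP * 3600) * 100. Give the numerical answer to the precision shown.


Numerator = 2383 * 239 * 0.637 = 362795.069
Denominator = 375 * 3600 = 1350000
TSS = 362795.069 / 1350000 * 100
= 26.87

26.87 TSS


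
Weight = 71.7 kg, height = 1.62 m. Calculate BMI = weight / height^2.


height^2 = 1.62^2 = 2.6244
BMI = 71.7 / 2.6244 = 27.32 kg/m^2

27.32 kg/m^2


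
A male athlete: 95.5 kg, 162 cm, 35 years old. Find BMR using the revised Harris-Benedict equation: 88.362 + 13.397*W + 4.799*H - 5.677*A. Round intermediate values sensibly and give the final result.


Intercept = 88.362
Weight contribution = 13.397 * 95.5 = 1279.4135
Height contribution = 4.799 * 162 = 777.438
Age contribution = 5.677 * 35 = 198.695
BMR = 88.362 + 1279.4135 + 777.438 - 198.695
= 1946.52 kcal/day

1946.52 kcal/day


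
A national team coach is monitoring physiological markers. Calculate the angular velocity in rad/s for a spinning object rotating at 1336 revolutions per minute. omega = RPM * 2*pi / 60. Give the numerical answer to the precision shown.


omega = RPM * 2*pi / 60
= 1336 * 6.28318531 / 60
= 139.906 rad/s

139.906 rad/s


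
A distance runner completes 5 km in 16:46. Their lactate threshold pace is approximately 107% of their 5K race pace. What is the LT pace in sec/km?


Convert to seconds: 16 min 46 s = 1006 s
Pace per km = 1006 / 5 = 201.2 s/km
LT pace = 201.2 * 1.07 = 215.28 s/km

215.28 s/km


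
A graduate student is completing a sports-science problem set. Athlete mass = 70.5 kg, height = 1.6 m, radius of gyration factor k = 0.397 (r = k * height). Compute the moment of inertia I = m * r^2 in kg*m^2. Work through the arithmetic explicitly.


r = k * height = 0.397 * 1.6 = 0.6352 m
r^2 = 0.6352^2 = 0.403479
I = 70.5 * 0.403479 = 28.445 kg*m^2

28.445 kg*m^2


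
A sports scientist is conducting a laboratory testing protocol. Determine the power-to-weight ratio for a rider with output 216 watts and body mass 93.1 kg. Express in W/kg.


P/W = 216 / 93.1 = 2.32 W/kg

2.32 W/kg


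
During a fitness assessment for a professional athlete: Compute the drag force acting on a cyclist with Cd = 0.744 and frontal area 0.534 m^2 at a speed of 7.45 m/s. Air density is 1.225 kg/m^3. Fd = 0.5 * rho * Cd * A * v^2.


Step 1: v^2 = 55.5025
Step 2: Fd = 0.5 * 1.225 * 0.744 * 0.534 * 55.5025
= 13.506 N

13.506 N


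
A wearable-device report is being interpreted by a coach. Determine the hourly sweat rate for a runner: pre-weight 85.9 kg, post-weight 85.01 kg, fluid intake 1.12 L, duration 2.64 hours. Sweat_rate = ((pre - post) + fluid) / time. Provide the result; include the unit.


Mass lost = 85.9 - 85.01 = 0.89 kg
Add fluid consumed: 0.89 + 1.12 = 2.01 L total sweat
Sweat rate = 2.01 / 2.64 = 0.761 L/h

0.761 L/h


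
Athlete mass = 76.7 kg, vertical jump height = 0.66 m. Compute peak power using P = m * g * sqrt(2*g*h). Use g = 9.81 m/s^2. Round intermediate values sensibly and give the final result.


sqrt(2 * 9.81 * 0.66) = sqrt(12.9492) = 3.5985 m/s
P = 76.7 * 9.81 * 3.5985
= 2707.61 W

2707.61 W


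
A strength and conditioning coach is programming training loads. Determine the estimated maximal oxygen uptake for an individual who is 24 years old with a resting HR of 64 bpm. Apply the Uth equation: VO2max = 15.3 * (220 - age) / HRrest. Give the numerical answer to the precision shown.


HRmax = 220 - 24 = 196
VO2max = 15.3 * (196 / 64)
= 15.3 * 3.0625
= 46.86 mL/kg/min

46.86 mL/kg/min


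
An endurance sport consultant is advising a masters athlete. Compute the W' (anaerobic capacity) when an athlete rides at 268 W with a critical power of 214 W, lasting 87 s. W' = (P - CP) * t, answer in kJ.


Above-CP power = 54 W
Duration = 87 s
W' = 54 * 87 = 4698 J
Convert: 4698 / 1000 = 4.698 kJ

4.698 kJ


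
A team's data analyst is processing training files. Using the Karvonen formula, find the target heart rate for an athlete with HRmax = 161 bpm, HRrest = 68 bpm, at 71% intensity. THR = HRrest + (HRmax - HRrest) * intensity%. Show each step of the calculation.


HRR = 161 - 68 = 93
THR = 68 + 93 * 0.71
= 68 + 66.03
= 134.03 bpm

134.03 bpm


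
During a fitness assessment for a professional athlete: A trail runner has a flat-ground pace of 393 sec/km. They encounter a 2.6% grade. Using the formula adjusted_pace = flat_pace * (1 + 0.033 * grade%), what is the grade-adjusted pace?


Grade factor = 1 + 0.033 * 2.6 = 1.0858
Adjusted = 393 * 1.0858 = 426.72 sec/km

426.72 s/km


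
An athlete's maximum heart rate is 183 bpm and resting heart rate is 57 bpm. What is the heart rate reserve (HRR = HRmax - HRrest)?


HRR = HRmax - HRrest
= 183 - 57
= 126 bpm

126 bpm


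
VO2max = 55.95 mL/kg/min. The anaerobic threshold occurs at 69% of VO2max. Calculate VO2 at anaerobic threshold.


AT fraction = 69 / 100 = 0.69
AT VO2 = 55.95 * 0.69
= 38.61 mL/kg/min

38.61 mL/kg/min


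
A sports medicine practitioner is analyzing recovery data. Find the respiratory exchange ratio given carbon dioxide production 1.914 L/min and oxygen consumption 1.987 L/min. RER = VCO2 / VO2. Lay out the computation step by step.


VCO2 = 1.914 L/min
VO2 = 1.987 L/min
RER = 1.914 / 1.987 = 0.9633

0.9633


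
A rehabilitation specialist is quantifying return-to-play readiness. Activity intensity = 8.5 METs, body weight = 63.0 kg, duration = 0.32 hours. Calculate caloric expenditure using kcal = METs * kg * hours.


kcal = 8.5 * 63.0 * 0.32
= 535.5 * 0.32
= 171.36 kcal

171.36 kcal


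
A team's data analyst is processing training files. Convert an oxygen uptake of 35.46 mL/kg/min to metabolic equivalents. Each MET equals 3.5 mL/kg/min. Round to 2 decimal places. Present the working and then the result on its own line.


One MET = 3.5 mL/kg/min
Number of METs = 35.46 / 3.5
= 10.13 METs

10.13 METs


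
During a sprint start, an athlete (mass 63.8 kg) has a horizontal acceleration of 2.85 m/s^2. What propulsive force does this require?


Propulsive force = mass * acceleration
= 63.8 kg * 2.85 m/s^2
= 181.83 N

181.83 N


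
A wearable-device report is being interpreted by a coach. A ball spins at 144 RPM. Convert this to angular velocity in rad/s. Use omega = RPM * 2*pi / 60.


omega = 144 * 2 * pi / 60
= 144 * 6.28318531 / 60
= 904.779 / 60
= 15.08 rad/s

15.08 rad/s


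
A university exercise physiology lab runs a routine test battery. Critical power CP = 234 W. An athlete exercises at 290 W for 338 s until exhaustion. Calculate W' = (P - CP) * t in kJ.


P - CP = 290 - 234 = 56 W
W' = 56 * 338 = 18928 J
= 18928 / 1000 = 18.928 kJ

18.928 kJ


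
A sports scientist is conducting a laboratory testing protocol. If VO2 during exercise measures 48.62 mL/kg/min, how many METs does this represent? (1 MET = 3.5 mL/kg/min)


METs = VO2 / 3.5 = 48.62 / 3.5 = 13.89

13.89 METs


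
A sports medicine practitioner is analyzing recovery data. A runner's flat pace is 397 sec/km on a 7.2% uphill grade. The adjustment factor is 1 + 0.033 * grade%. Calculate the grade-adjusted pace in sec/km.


Factor = 1 + 0.033 * 7.2 = 1.2376
Adjusted pace = 397 * 1.2376
= 491.33 sec/km

491.33 s/km


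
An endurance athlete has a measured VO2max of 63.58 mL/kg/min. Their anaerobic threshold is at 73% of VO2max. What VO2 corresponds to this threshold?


Anaerobic threshold VO2 = VO2max * 73%
= 63.58 * 0.73
= 46.41 mL/kg/min

46.41 mL/kg/min


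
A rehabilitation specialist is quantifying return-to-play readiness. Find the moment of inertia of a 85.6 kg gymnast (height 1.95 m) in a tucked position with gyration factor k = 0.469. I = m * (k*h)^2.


Radius of gyration = 0.469 * 1.95 = 0.91455 m
I = 85.6 * 0.91455^2
= 85.6 * 0.836402
= 71.596 kg*m^2

71.596 kg*m^2


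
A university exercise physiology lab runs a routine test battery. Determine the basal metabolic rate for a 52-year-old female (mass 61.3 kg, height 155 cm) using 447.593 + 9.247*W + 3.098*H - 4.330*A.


BMR = 447.593 + 9.247*61.3 + 3.098*155 - 4.330*52
= 1269.46 kcal/day

1269.46 kcal/day


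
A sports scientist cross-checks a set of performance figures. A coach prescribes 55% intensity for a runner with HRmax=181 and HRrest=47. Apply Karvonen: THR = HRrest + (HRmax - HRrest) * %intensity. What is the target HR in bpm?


Heart rate reserve = 181 - 47 = 134
Intensity fraction = 55 / 100 = 0.55
THR = 47 + 134 * 0.55 = 120.7 bpm

120.7 bpm


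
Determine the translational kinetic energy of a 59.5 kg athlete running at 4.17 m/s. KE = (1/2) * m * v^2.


KE = 0.5 * m * v^2
= 0.5 * 59.5 * 4.17^2
= 0.5 * 59.5 * 17.3889
= 517.32 J

517.32 J
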